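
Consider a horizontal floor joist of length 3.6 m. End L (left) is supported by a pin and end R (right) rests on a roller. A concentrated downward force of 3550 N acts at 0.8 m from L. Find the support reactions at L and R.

Taking moments about L: R_y·3.6 − 3550·0.8 = 0 → R_y = 2840/3.6 = 788.889 ≈ 788.9 N.
ΣF_y = 0: L_y + 788.889 − 3550 = 0 → L_y = 2761 N.
ΣF_x = 0: no horizontal applied forces, so L_x = 0.

L_x = 0, L_y = 2761 N, R_y = 788.9 N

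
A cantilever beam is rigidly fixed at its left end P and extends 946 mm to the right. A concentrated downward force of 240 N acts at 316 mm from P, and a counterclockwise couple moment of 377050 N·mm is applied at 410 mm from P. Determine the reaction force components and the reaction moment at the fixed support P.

ΣF_x = 0: P_x = 0.
ΣF_y = 0: P_y − 240 = 0 → P_y = 240.0 N.
ΣM about P: M_P − 240·316 + 377050 = 0 → M_P = -301200 N·mm.

P_x = 0, P_y = 240.0 N, M_P = -301200 N·mm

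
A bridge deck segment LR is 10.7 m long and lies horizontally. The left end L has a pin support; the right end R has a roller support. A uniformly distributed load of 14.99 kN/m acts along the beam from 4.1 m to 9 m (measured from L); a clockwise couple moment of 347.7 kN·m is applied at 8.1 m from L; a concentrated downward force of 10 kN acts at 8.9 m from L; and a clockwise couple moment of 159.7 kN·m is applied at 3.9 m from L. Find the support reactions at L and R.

Resultant of the distributed load: 14.99 × 4.9 = 73.451 kN at 6.55 m from L.
Moments about L: R_y·10.7 − (14.99·4.9)·6.55 − 347.7 − 10·8.9 − 159.7 = 0 → R_y = 1077.50405/10.7 = 100.701 ≈ 100.7 kN.
ΣF_y = 0: L_y + 100.701 − 14.99·4.9 − 10 = 0 → L_y = -17.25 kN.
ΣF_x = 0: no horizontal applied forces, so L_x = 0.

L_x = 0, L_y = -17.25 kN, R_y = 100.7 kN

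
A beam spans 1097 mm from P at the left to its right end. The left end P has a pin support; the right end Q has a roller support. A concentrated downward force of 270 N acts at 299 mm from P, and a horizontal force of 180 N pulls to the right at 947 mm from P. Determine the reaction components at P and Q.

Moments about P: Q_y·1097 − 270·299 = 0 → Q_y = 80730/1097 = 73.5916 ≈ 73.59 N.
ΣF_y = 0: P_y + 73.5916 − 270 = 0 → P_y = 196.4 N.
ΣF_x = 0: P_x + 180 = 0 → P_x = -180.0 N.

P_x = -180.0 N, P_y = 196.4 N, Q_y = 73.59 N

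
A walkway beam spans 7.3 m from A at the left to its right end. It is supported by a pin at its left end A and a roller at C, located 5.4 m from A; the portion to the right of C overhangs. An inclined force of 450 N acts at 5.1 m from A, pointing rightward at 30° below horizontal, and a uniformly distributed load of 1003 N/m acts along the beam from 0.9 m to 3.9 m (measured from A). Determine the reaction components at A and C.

A_x = -389.7 N, A_y = 1684 N, C_y = 1550 N

Resultant of the distributed load: 1003 × 3 = 3009 N at 2.4 m from A.
Taking moments about A: C_y·5.4 − 450·sin30°·5.1 − (1003·3)·2.4 = 0 → C_y = 8369.1/5.4 = 1549.83 ≈ 1550 N.
ΣF_y = 0: A_y + 1549.83 − 450·sin30° − 1003·3 = 0 → A_y = 1684 N.
ΣF_x = 0: A_x + 450·cos30° = 0 → A_x = -389.7 N.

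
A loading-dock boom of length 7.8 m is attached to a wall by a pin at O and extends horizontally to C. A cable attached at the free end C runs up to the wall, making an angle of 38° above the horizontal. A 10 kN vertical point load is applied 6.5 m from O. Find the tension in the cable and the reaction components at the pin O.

T = 13.54 kN, O_x = 10.67 kN, O_y = 1.667 kN

ΣM about O: T·sin38°·7.8 − 10·6.5 = 0 → T = 65/(7.8·0.615661) = 13.5356 ≈ 13.54 kN.
ΣF_x = 0: O_x − T·cos38° = 0 → O_x = 13.5356 × 0.788011 = 10.67 kN.
ΣF_y = 0: O_y + T·sin38° − 10 = 0 → O_y = 10 − 13.5356 × 0.615661 = 1.667 kN.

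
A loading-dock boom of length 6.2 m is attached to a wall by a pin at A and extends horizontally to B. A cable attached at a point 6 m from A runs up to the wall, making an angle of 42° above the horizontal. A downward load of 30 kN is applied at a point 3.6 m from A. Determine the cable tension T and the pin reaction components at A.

T = 26.90 kN, A_x = 19.99 kN, A_y = 12.00 kN

ΣM about A: T·sin42°·6 − 30·3.6 = 0 → T = 108/(6·0.669131) = 26.9006 ≈ 26.90 kN.
ΣF_x = 0: A_x − T·cos42° = 0 → A_x = 26.9006 × 0.743145 = 19.99 kN.
ΣF_y = 0: A_y + T·sin42° − 30 = 0 → A_y = 30 − 26.9006 × 0.669131 = 12.00 kN.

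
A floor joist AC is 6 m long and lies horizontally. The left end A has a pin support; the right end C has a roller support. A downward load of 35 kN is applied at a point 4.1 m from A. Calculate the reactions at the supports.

A_x = 0, A_y = 11.08 kN, C_y = 23.92 kN

Taking moments about A: C_y·6 − 35·4.1 = 0 → C_y = 143.5/6 = 23.9167 ≈ 23.92 kN.
ΣF_y = 0: A_y + 23.9167 − 35 = 0 → A_y = 11.08 kN.
ΣF_x = 0: no horizontal applied forces, so A_x = 0.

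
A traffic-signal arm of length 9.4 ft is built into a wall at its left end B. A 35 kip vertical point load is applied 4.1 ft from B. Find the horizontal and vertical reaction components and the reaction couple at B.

ΣF_x = 0: B_x = 0.
ΣF_y = 0: B_y − 35 = 0 → B_y = 35.00 kip.
ΣM about B: M_B − 35·4.1 = 0 → M_B = 143.5 kip·ft.

B_x = 0, B_y = 35.00 kip, M_B = 143.5 kip·ft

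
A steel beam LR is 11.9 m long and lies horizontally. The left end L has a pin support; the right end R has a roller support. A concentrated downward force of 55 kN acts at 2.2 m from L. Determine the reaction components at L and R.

Moments about L: R_y·11.9 − 55·2.2 = 0 → R_y = 121/11.9 = 10.1681 ≈ 10.17 kN.
ΣF_y = 0: L_y + 10.1681 − 55 = 0 → L_y = 44.83 kN.
ΣF_x = 0: no horizontal applied forces, so L_x = 0.

L_x = 0, L_y = 44.83 kN, R_y = 10.17 kN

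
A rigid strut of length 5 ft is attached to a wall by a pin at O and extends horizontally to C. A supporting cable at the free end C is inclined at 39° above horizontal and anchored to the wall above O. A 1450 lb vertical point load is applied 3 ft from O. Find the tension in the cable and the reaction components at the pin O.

T = 1382 lb, O_x = 1074 lb, O_y = 580.0 lb

ΣM about O: T·sin39°·5 − 1450·3 = 0 → T = 4350/(5·0.62932) = 1382.44 ≈ 1382 lb.
ΣF_x = 0: O_x − T·cos39° = 0 → O_x = 1382.44 × 0.777146 = 1074 lb.
ΣF_y = 0: O_y + T·sin39° − 1450 = 0 → O_y = 1450 − 1382.44 × 0.62932 = 580.0 lb.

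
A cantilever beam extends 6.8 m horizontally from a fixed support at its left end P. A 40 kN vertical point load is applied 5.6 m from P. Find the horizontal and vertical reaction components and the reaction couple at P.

P_x = 0, P_y = 40.00 kN, M_P = 224.0 kN·m

ΣF_x = 0: P_x = 0.
ΣF_y = 0: P_y − 40 = 0 → P_y = 40.00 kN.
ΣM about P: M_P − 40·5.6 = 0 → M_P = 224.0 kN·m.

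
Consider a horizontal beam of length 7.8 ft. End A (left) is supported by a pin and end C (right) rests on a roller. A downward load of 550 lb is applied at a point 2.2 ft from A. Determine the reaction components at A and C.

Moments about A: C_y·7.8 − 550·2.2 = 0 → C_y = 1210/7.8 = 155.128 ≈ 155.1 lb.
ΣF_y = 0: A_y + 155.128 − 550 = 0 → A_y = 394.9 lb.
ΣF_x = 0: no horizontal applied forces, so A_x = 0.

A_x = 0, A_y = 394.9 lb, C_y = 155.1 lb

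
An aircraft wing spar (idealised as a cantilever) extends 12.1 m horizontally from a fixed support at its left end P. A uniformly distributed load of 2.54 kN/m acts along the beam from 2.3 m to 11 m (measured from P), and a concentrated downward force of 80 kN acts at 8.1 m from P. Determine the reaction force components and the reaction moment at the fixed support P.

P_x = 0, P_y = 102.1 kN, M_P = 795.0 kN·m

Resultant of the distributed load: 2.54 × 8.7 = 22.098 kN at 6.65 m from P.
ΣF_x = 0: P_x = 0.
ΣF_y = 0: P_y − 2.54·8.7 − 80 = 0 → P_y = 102.1 kN.
ΣM about P: M_P − (2.54·8.7)·6.65 − 80·8.1 = 0 → M_P = 795.0 kN·m.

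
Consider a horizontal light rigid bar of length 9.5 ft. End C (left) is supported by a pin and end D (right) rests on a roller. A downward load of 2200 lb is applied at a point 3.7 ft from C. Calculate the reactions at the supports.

ΣM about C: D_y·9.5 − 2200·3.7 = 0 → D_y = 8140/9.5 = 856.842 ≈ 856.8 lb.
ΣF_y = 0: C_y + 856.842 − 2200 = 0 → C_y = 1343 lb.
ΣF_x = 0: no horizontal applied forces, so C_x = 0.

C_x = 0, C_y = 1343 lb, D_y = 856.8 lb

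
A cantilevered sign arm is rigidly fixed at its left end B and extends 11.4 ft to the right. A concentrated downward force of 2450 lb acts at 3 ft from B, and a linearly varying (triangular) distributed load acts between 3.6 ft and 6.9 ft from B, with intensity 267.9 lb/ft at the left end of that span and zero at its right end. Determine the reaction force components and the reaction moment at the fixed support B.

B_x = 0, B_y = 2892 lb, M_B = 9428 lb·ft

Resultant of the triangular load: ½ × 267.9 × 3.3 = 442.035 lb, acting at 4.7 ft from B (one-third of the span from the peak).
ΣF_x = 0: B_x = 0.
ΣF_y = 0: B_y − 2450 − ½·267.9·3.3 = 0 → B_y = 2892 lb.
ΣM about B: M_B − 2450·3 − (½·267.9·3.3)·4.7 = 0 → M_B = 9428 lb·ft.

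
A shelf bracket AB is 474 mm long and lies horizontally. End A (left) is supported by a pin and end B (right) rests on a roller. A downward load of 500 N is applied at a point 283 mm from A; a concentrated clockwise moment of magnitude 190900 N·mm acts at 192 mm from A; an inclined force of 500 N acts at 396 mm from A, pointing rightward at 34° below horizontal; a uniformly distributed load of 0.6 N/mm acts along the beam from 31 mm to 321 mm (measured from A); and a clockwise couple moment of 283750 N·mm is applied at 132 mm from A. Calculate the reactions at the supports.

Resultant of the distributed load: 0.6 × 290 = 174 N at 176 mm from A.
Moments about A: B_y·474 − 500·283 − 190900 − 500·sin34°·396 − (0.6·290)·176 − 283750 = 0 → B_y = 757494/474 = 1598.09 ≈ 1598 N.
ΣF_y = 0: A_y + 1598.09 − 500 − 500·sin34° − 0.6·290 = 0 → A_y = -644.5 N.
ΣF_x = 0: A_x + 500·cos34° = 0 → A_x = -414.5 N.

A_x = -414.5 N, A_y = -644.5 N, B_y = 1598 N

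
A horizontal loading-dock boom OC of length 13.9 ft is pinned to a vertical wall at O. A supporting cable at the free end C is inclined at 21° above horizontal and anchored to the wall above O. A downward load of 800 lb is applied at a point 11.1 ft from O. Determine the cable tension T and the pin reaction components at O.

T = 1783 lb, O_x = 1664 lb, O_y = 161.2 lb

ΣM about O: T·sin21°·13.9 − 800·11.1 = 0 → T = 8880/(13.9·0.358368) = 1782.66 ≈ 1783 lb.
ΣF_x = 0: O_x − T·cos21° = 0 → O_x = 1782.66 × 0.93358 = 1664 lb.
ΣF_y = 0: O_y + T·sin21° − 800 = 0 → O_y = 800 − 1782.66 × 0.358368 = 161.2 lb.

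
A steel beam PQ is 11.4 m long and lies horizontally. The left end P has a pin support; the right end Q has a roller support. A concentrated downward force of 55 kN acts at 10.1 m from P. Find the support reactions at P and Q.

P_x = 0, P_y = 6.272 kN, Q_y = 48.73 kN

ΣM about P: Q_y·11.4 − 55·10.1 = 0 → Q_y = 555.5/11.4 = 48.7281 ≈ 48.73 kN.
ΣF_y = 0: P_y + 48.7281 − 55 = 0 → P_y = 6.272 kN.
ΣF_x = 0: no horizontal applied forces, so P_x = 0.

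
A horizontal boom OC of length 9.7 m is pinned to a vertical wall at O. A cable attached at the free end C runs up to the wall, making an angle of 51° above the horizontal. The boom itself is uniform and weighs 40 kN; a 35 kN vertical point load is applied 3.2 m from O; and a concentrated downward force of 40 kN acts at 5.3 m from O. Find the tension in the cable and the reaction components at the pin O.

T = 68.72 kN, O_x = 43.24 kN, O_y = 61.60 kN

ΣM about O: T·sin51°·9.7 − 40·4.85 − 35·3.2 − 40·5.3 = 0 → T = 518/(9.7·0.777146) = 68.7156 ≈ 68.72 kN.
ΣF_x = 0: O_x − T·cos51° = 0 → O_x = 68.7156 × 0.62932 = 43.24 kN.
ΣF_y = 0: O_y + T·sin51° − 40 − 35 − 40 = 0 → O_y = 115 − 68.7156 × 0.777146 = 61.60 kN.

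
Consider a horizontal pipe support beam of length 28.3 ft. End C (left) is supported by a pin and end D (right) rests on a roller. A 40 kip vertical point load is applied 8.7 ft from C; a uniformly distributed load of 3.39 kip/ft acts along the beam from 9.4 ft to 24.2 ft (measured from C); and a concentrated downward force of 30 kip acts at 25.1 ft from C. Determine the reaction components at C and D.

Resultant of the distributed load: 3.39 × 14.8 = 50.172 kip at 16.8 ft from C.
Taking moments about C: D_y·28.3 − 40·8.7 − (3.39·14.8)·16.8 − 30·25.1 = 0 → D_y = 1943.8896/28.3 = 68.6887 ≈ 68.69 kip.
ΣF_y = 0: C_y + 68.6887 − 40 − 3.39·14.8 − 30 = 0 → C_y = 51.48 kip.
ΣF_x = 0: no horizontal applied forces, so C_x = 0.

C_x = 0, C_y = 51.48 kip, D_y = 68.69 kip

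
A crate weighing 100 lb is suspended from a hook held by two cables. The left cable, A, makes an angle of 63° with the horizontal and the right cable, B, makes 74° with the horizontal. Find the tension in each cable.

ΣF_x = 0: −T_A·cos63° + T_B·cos74° = 0 → T_B = 1.64706·T_A.
ΣF_y = 0: T_A·sin63° + T_B·sin74° = 100.
Substitute: T_A·(0.891007 + 1.64706·0.961262) = 100 → T_A = 40.4161 ≈ 40.42 lb.
Then T_B = 1.64706 × 40.4161 = 66.57 lb.

T_A = 40.42 lb, T_B = 66.57 lb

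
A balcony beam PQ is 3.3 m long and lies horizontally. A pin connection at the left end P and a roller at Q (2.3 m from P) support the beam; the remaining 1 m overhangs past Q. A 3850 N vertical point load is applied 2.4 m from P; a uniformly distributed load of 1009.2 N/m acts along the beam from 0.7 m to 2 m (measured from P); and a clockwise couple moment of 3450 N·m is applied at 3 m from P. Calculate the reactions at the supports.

Resultant of the distributed load: 1009.2 × 1.3 = 1311.96 N at 1.35 m from P.
Moments about P: Q_y·2.3 − 3850·2.4 − (1009.2·1.3)·1.35 − 3450 = 0 → Q_y = 14461.146/2.3 = 6287.45 ≈ 6287 N.
ΣF_y = 0: P_y + 6287.45 − 3850 − 1009.2·1.3 = 0 → P_y = -1125 N.
ΣF_x = 0: no horizontal applied forces, so P_x = 0.

P_x = 0, P_y = -1125 N, Q_y = 6287 N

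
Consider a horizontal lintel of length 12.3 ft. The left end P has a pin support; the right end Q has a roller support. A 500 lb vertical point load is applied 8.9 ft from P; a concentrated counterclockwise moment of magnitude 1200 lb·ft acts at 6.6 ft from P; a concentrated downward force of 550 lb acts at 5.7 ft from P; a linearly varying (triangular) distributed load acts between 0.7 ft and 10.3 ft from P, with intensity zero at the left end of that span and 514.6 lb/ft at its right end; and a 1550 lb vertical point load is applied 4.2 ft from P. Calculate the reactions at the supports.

Resultant of the triangular load: ½ × 514.6 × 9.6 = 2470.08 lb, acting at 7.1 ft from P (one-third of the span from the peak).
Taking moments about P: Q_y·12.3 − 500·8.9 + 1200 − 550·5.7 − (½·514.6·9.6)·7.1 − 1550·4.2 = 0 → Q_y = 30432.568/12.3 = 2474.19 ≈ 2474 lb.
ΣF_y = 0: P_y + 2474.19 − 500 − 550 − ½·514.6·9.6 − 1550 = 0 → P_y = 2596 lb.
ΣF_x = 0: no horizontal applied forces, so P_x = 0.

P_x = 0, P_y = 2596 lb, Q_y = 2474 lb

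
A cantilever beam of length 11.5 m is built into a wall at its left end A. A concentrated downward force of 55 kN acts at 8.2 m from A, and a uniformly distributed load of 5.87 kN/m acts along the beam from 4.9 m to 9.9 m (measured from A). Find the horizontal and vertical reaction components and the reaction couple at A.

A_x = 0, A_y = 84.35 kN, M_A = 668.2 kN·m

Resultant of the distributed load: 5.87 × 5 = 29.35 kN at 7.4 m from A.
ΣF_x = 0: A_x = 0.
ΣF_y = 0: A_y − 55 − 5.87·5 = 0 → A_y = 84.35 kN.
ΣM about A: M_A − 55·8.2 − (5.87·5)·7.4 = 0 → M_A = 668.2 kN·m.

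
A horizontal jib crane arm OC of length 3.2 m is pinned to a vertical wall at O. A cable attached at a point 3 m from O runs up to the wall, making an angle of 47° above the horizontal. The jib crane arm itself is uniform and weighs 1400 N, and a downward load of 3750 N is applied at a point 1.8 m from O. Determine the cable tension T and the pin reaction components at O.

T = 4097 N, O_x = 2794 N, O_y = 2153 N

ΣM about O: T·sin47°·3 − 1400·1.6 − 3750·1.8 = 0 → T = 8990/(3·0.731354) = 4097.42 ≈ 4097 N.
ΣF_x = 0: O_x − T·cos47° = 0 → O_x = 4097.42 × 0.681998 = 2794 N.
ΣF_y = 0: O_y + T·sin47° − 1400 − 3750 = 0 → O_y = 5150 − 4097.42 × 0.731354 = 2153 N.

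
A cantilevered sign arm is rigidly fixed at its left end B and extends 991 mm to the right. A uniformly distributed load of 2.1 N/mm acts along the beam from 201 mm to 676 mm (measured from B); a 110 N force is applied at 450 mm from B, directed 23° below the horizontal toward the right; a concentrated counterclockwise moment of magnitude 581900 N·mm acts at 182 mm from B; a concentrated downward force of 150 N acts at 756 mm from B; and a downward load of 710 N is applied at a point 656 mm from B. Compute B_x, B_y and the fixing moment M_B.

Resultant of the distributed load: 2.1 × 475 = 997.5 N at 438.5 mm from B.
ΣF_x = 0: B_x + 110·cos23° = 0 → B_x = -101.3 N.
ΣF_y = 0: B_y − 2.1·475 − 110·sin23° − 150 − 710 = 0 → B_y = 1900 N.
ΣM about B: M_B − (2.1·475)·438.5 − 110·sin23°·450 + 581900 − 150·756 − 710·656 = 0 → M_B = 454000 N·mm.

B_x = -101.3 N, B_y = 1900 N, M_B = 454000 N·mm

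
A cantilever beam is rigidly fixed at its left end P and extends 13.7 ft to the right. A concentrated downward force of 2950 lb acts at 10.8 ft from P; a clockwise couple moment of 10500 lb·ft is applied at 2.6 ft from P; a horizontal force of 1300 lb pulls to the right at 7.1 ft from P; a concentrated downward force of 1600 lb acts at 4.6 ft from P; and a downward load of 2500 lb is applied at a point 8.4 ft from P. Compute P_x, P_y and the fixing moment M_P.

ΣF_x = 0: P_x + 1300 = 0 → P_x = -1300 lb.
ΣF_y = 0: P_y − 2950 − 1600 − 2500 = 0 → P_y = 7050 lb.
ΣM about P: M_P − 2950·10.8 − 10500 − 1600·4.6 − 2500·8.4 = 0 → M_P = 70720 lb·ft.

P_x = -1300 lb, P_y = 7050 lb, M_P = 70720 lb·ft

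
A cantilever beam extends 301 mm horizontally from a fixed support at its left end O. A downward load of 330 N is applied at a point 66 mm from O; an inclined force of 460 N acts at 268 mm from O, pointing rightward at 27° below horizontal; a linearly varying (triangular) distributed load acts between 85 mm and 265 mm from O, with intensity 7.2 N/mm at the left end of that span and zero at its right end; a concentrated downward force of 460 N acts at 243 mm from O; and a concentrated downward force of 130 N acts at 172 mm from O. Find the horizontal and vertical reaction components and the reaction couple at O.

O_x = -409.9 N, O_y = 1777 N, M_O = 305800 N·mm

Resultant of the triangular load: ½ × 7.2 × 180 = 648 N, acting at 145 mm from O (one-third of the span from the peak).
ΣF_x = 0: O_x + 460·cos27° = 0 → O_x = -409.9 N.
ΣF_y = 0: O_y − 330 − 460·sin27° − ½·7.2·180 − 460 − 130 = 0 → O_y = 1777 N.
ΣM about O: M_O − 330·66 − 460·sin27°·268 − (½·7.2·180)·145 − 460·243 − 130·172 = 0 → M_O = 305800 N·mm.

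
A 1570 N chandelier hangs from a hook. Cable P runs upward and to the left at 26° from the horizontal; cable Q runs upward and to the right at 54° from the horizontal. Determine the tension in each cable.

T_P = 937.1 N, T_Q = 1433 N

ΣF_x = 0: −T_P·cos26° + T_Q·cos54° = 0 → T_Q = 1.52912·T_P.
ΣF_y = 0: T_P·sin26° + T_Q·sin54° = 1570.
Substitute: T_P·(0.438371 + 1.52912·0.809017) = 1570 → T_P = 937.059 ≈ 937.1 N.
Then T_Q = 1.52912 × 937.059 = 1433 N.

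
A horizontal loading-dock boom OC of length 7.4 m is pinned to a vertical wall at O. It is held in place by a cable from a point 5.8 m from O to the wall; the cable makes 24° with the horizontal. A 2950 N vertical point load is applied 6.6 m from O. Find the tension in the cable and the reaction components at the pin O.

ΣM about O: T·sin24°·5.8 − 2950·6.6 = 0 → T = 19470/(5.8·0.406737) = 8253.24 ≈ 8253 N.
ΣF_x = 0: O_x − T·cos24° = 0 → O_x = 8253.24 × 0.913545 = 7540 N.
ΣF_y = 0: O_y + T·sin24° − 2950 = 0 → O_y = 2950 − 8253.24 × 0.406737 = -406.9 N.

T = 8253 N, O_x = 7540 N, O_y = -406.9 N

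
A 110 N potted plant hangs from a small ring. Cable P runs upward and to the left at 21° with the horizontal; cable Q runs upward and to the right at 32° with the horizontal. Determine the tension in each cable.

ΣF_x = 0: −T_P·cos21° + T_Q·cos32° = 0 → T_Q = 1.10086·T_P.
ΣF_y = 0: T_P·sin21° + T_Q·sin32° = 110.
Substitute: T_P·(0.358368 + 1.10086·0.529919) = 110 → T_P = 116.806 ≈ 116.8 N.
Then T_Q = 1.10086 × 116.806 = 128.6 N.

T_P = 116.8 N, T_Q = 128.6 N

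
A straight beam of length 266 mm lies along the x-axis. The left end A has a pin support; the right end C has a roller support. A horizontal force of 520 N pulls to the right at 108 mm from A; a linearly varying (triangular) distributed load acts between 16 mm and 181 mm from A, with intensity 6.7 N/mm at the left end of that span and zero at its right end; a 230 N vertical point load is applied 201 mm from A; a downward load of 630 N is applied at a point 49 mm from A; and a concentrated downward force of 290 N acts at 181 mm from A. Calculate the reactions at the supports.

Resultant of the triangular load: ½ × 6.7 × 165 = 552.75 N, acting at 71 mm from A (one-third of the span from the peak).
Moments about A: C_y·266 − (½·6.7·165)·71 − 230·201 − 630·49 − 290·181 = 0 → C_y = 168835.25/266 = 634.719 ≈ 634.7 N.
ΣF_y = 0: A_y + 634.719 − ½·6.7·165 − 230 − 630 − 290 = 0 → A_y = 1068 N.
ΣF_x = 0: A_x + 520 = 0 → A_x = -520.0 N.

A_x = -520.0 N, A_y = 1068 N, C_y = 634.7 N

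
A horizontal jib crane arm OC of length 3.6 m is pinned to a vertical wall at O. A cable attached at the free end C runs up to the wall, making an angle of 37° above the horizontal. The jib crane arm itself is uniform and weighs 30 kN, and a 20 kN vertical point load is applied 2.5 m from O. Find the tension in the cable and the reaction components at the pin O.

T = 48.00 kN, O_x = 38.34 kN, O_y = 21.11 kN

ΣM about O: T·sin37°·3.6 − 30·1.8 − 20·2.5 = 0 → T = 104/(3.6·0.601815) = 48.0029 ≈ 48.00 kN.
ΣF_x = 0: O_x − T·cos37° = 0 → O_x = 48.0029 × 0.798636 = 38.34 kN.
ΣF_y = 0: O_y + T·sin37° − 30 − 20 = 0 → O_y = 50 − 48.0029 × 0.601815 = 21.11 kN.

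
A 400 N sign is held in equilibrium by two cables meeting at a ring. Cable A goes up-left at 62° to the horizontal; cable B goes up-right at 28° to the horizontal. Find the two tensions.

T_A = 353.2 N, T_B = 187.8 N

ΣF_x = 0: −T_A·cos62° + T_B·cos28° = 0 → T_B = 0.531709·T_A.
ΣF_y = 0: T_A·sin62° + T_B·sin28° = 400.
Substitute: T_A·(0.882948 + 0.531709·0.469472) = 400 → T_A = 353.179 ≈ 353.2 N.
Then T_B = 0.531709 × 353.179 = 187.8 N.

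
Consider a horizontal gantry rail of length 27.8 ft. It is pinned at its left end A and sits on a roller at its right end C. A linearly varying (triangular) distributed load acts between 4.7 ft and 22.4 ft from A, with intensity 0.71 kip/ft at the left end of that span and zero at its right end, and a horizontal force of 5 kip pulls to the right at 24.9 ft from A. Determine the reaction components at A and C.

Resultant of the triangular load: ½ × 0.71 × 17.7 = 6.2835 kip, acting at 10.6 ft from A (one-third of the span from the peak).
Moments about A: C_y·27.8 − (½·0.71·17.7)·10.6 = 0 → C_y = 66.6051/27.8 = 2.39587 ≈ 2.396 kip.
ΣF_y = 0: A_y + 2.39587 − ½·0.71·17.7 = 0 → A_y = 3.888 kip.
ΣF_x = 0: A_x + 5 = 0 → A_x = -5.000 kip.

A_x = -5.000 kip, A_y = 3.888 kip, C_y = 2.396 kip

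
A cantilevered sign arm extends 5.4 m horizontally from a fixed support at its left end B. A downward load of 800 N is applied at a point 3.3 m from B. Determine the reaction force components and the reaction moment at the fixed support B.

ΣF_x = 0: B_x = 0.
ΣF_y = 0: B_y − 800 = 0 → B_y = 800.0 N.
ΣM about B: M_B − 800·3.3 = 0 → M_B = 2640 N·m.

B_x = 0, B_y = 800.0 N, M_B = 2640 N·m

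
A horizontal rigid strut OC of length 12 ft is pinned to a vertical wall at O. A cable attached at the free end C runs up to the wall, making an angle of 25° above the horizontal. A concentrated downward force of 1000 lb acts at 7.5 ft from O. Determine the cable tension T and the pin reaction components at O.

T = 1479 lb, O_x = 1340 lb, O_y = 375.0 lb

ΣM about O: T·sin25°·12 − 1000·7.5 = 0 → T = 7500/(12·0.422618) = 1478.88 ≈ 1479 lb.
ΣF_x = 0: O_x − T·cos25° = 0 → O_x = 1478.88 × 0.906308 = 1340 lb.
ΣF_y = 0: O_y + T·sin25° − 1000 = 0 → O_y = 1000 − 1478.88 × 0.422618 = 375.0 lb.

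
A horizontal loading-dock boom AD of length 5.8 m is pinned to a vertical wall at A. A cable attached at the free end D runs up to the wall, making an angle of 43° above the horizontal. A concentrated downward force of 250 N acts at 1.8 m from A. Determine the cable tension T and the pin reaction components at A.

ΣM about A: T·sin43°·5.8 − 250·1.8 = 0 → T = 450/(5.8·0.681998) = 113.763 ≈ 113.8 N.
ΣF_x = 0: A_x − T·cos43° = 0 → A_x = 113.763 × 0.731354 = 83.20 N.
ΣF_y = 0: A_y + T·sin43° − 250 = 0 → A_y = 250 − 113.763 × 0.681998 = 172.4 N.

T = 113.8 N, A_x = 83.20 N, A_y = 172.4 N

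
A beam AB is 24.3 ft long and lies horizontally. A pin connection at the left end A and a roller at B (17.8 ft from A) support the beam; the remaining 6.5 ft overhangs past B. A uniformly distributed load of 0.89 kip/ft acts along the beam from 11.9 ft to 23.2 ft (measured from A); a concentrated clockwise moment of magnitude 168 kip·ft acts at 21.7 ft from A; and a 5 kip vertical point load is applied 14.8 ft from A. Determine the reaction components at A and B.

A_x = 0, A_y = -8.454 kip, B_y = 23.51 kip

Resultant of the distributed load: 0.89 × 11.3 = 10.057 kip at 17.55 ft from A.
Moments about A: B_y·17.8 − (0.89·11.3)·17.55 − 168 − 5·14.8 = 0 → B_y = 418.50035/17.8 = 23.5113 ≈ 23.51 kip.
ΣF_y = 0: A_y + 23.5113 − 0.89·11.3 − 5 = 0 → A_y = -8.454 kip.
ΣF_x = 0: no horizontal applied forces, so A_x = 0.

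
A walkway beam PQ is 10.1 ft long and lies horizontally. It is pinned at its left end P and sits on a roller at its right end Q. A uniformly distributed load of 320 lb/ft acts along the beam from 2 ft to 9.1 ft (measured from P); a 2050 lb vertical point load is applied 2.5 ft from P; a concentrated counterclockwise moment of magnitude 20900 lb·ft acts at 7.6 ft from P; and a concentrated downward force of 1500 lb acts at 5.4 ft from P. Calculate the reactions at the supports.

P_x = 0, P_y = 5333 lb, Q_y = 488.6 lb

Resultant of the distributed load: 320 × 7.1 = 2272 lb at 5.55 ft from P.
ΣM about P: Q_y·10.1 − (320·7.1)·5.55 − 2050·2.5 + 20900 − 1500·5.4 = 0 → Q_y = 4934.6/10.1 = 488.574 ≈ 488.6 lb.
ΣF_y = 0: P_y + 488.574 − 320·7.1 − 2050 − 1500 = 0 → P_y = 5333 lb.
ΣF_x = 0: no horizontal applied forces, so P_x = 0.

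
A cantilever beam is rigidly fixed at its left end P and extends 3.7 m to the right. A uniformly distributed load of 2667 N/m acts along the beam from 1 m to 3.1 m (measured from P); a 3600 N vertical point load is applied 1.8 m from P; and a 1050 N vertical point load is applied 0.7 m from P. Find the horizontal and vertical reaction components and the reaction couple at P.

P_x = 0, P_y = 10250 N, M_P = 18700 N·m

Resultant of the distributed load: 2667 × 2.1 = 5600.7 N at 2.05 m from P.
ΣF_x = 0: P_x = 0.
ΣF_y = 0: P_y − 2667·2.1 − 3600 − 1050 = 0 → P_y = 10250 N.
ΣM about P: M_P − (2667·2.1)·2.05 − 3600·1.8 − 1050·0.7 = 0 → M_P = 18700 N·m.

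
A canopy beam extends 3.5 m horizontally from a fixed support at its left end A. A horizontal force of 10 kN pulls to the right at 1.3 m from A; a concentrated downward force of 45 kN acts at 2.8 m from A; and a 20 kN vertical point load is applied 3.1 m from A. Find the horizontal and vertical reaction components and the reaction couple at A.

A_x = -10.00 kN, A_y = 65.00 kN, M_A = 188.0 kN·m

ΣF_x = 0: A_x + 10 = 0 → A_x = -10.00 kN.
ΣF_y = 0: A_y − 45 − 20 = 0 → A_y = 65.00 kN.
ΣM about A: M_A − 45·2.8 − 20·3.1 = 0 → M_A = 188.0 kN·m.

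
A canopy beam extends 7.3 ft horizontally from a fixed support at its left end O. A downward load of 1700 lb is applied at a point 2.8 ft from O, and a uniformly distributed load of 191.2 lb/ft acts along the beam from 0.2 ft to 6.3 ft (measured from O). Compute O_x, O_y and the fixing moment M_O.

Resultant of the distributed load: 191.2 × 6.1 = 1166.32 lb at 3.25 ft from O.
ΣF_x = 0: O_x = 0.
ΣF_y = 0: O_y − 1700 − 191.2·6.1 = 0 → O_y = 2866 lb.
ΣM about O: M_O − 1700·2.8 − (191.2·6.1)·3.25 = 0 → M_O = 8551 lb·ft.

O_x = 0, O_y = 2866 lb, M_O = 8551 lb·ft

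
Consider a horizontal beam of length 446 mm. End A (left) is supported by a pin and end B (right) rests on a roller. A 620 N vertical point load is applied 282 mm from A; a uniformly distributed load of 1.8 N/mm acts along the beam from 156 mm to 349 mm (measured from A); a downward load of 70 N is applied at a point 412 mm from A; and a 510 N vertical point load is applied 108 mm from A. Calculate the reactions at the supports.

Resultant of the distributed load: 1.8 × 193 = 347.4 N at 252.5 mm from A.
Moments about A: B_y·446 − 620·282 − (1.8·193)·252.5 − 70·412 − 510·108 = 0 → B_y = 346478.5/446 = 776.858 ≈ 776.9 N.
ΣF_y = 0: A_y + 776.858 − 620 − 1.8·193 − 70 − 510 = 0 → A_y = 770.5 N.
ΣF_x = 0: no horizontal applied forces, so A_x = 0.

A_x = 0, A_y = 770.5 N, B_y = 776.9 N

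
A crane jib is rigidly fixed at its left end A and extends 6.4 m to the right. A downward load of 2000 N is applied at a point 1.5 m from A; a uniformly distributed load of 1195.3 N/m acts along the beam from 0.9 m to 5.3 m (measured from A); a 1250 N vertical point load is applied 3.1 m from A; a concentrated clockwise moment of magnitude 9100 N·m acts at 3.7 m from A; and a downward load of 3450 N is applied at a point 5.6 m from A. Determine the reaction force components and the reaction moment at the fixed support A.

Resultant of the distributed load: 1195.3 × 4.4 = 5259.32 N at 3.1 m from A.
ΣF_x = 0: A_x = 0.
ΣF_y = 0: A_y − 2000 − 1195.3·4.4 − 1250 − 3450 = 0 → A_y = 11960 N.
ΣM about A: M_A − 2000·1.5 − (1195.3·4.4)·3.1 − 1250·3.1 − 9100 − 3450·5.6 = 0 → M_A = 51600 N·m.

A_x = 0, A_y = 11960 N, M_A = 51600 N·m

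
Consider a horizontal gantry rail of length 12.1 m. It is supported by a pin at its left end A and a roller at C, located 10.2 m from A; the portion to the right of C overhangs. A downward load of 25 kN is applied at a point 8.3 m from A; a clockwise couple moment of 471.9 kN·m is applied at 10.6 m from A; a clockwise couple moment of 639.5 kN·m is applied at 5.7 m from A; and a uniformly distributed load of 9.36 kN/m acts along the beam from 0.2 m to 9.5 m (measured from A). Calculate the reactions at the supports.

Resultant of the distributed load: 9.36 × 9.3 = 87.048 kN at 4.85 m from A.
Moments about A: C_y·10.2 − 25·8.3 − 471.9 − 639.5 − (9.36·9.3)·4.85 = 0 → C_y = 1741.0828/10.2 = 170.694 ≈ 170.7 kN.
ΣF_y = 0: A_y + 170.694 − 25 − 9.36·9.3 = 0 → A_y = -58.65 kN.
ΣF_x = 0: no horizontal applied forces, so A_x = 0.

A_x = 0, A_y = -58.65 kN, C_y = 170.7 kN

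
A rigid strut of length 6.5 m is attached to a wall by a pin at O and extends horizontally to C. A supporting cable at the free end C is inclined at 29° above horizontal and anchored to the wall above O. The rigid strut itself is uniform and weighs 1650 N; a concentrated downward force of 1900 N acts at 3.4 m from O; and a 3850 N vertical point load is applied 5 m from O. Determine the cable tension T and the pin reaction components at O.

T = 9860 N, O_x = 8624 N, O_y = 2620 N

ΣM about O: T·sin29°·6.5 − 1650·3.25 − 1900·3.4 − 3850·5 = 0 → T = 31072.5/(6.5·0.48481) = 9860.33 ≈ 9860 N.
ΣF_x = 0: O_x − T·cos29° = 0 → O_x = 9860.33 × 0.87462 = 8624 N.
ΣF_y = 0: O_y + T·sin29° − 1650 − 1900 − 3850 = 0 → O_y = 7400 − 9860.33 × 0.48481 = 2620 N.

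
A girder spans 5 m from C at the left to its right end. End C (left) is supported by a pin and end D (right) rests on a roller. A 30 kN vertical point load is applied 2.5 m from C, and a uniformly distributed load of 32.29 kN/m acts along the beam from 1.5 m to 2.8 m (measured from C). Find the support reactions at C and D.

C_x = 0, C_y = 38.93 kN, D_y = 33.05 kN

Resultant of the distributed load: 32.29 × 1.3 = 41.977 kN at 2.15 m from C.
Moments about C: D_y·5 − 30·2.5 − (32.29·1.3)·2.15 = 0 → D_y = 165.25055/5 = 33.0501 ≈ 33.05 kN.
ΣF_y = 0: C_y + 33.0501 − 30 − 32.29·1.3 = 0 → C_y = 38.93 kN.
ΣF_x = 0: no horizontal applied forces, so C_x = 0.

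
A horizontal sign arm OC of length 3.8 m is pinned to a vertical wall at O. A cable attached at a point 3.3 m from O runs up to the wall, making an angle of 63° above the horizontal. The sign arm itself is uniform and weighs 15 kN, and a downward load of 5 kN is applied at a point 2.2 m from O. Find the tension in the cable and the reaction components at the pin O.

T = 13.43 kN, O_x = 6.099 kN, O_y = 8.030 kN

ΣM about O: T·sin63°·3.3 − 15·1.9 − 5·2.2 = 0 → T = 39.5/(3.3·0.891007) = 13.4339 ≈ 13.43 kN.
ΣF_x = 0: O_x − T·cos63° = 0 → O_x = 13.4339 × 0.45399 = 6.099 kN.
ΣF_y = 0: O_y + T·sin63° − 15 − 5 = 0 → O_y = 20 − 13.4339 × 0.891007 = 8.030 kN.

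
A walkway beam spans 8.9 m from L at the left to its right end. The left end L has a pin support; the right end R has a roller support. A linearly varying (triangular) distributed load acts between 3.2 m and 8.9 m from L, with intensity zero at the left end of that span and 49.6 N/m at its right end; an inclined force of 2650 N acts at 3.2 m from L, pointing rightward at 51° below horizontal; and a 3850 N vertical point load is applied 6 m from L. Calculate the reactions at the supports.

Resultant of the triangular load: ½ × 49.6 × 5.7 = 141.36 N, acting at 7 m from L (one-third of the span from the peak).
ΣM about L: R_y·8.9 − (½·49.6·5.7)·7 − 2650·sin51°·3.2 − 3850·6 = 0 → R_y = 30679.7/8.9 = 3447.16 ≈ 3447 N.
ΣF_y = 0: L_y + 3447.16 − ½·49.6·5.7 − 2650·sin51° − 3850 = 0 → L_y = 2604 N.
ΣF_x = 0: L_x + 2650·cos51° = 0 → L_x = -1668 N.

L_x = -1668 N, L_y = 2604 N, R_y = 3447 N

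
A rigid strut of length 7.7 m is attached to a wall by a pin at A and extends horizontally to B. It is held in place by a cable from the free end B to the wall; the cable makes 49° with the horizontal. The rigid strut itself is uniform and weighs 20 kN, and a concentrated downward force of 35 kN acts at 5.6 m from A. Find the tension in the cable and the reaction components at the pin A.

ΣM about A: T·sin49°·7.7 − 20·3.85 − 35·5.6 = 0 → T = 273/(7.7·0.75471) = 46.9777 ≈ 46.98 kN.
ΣF_x = 0: A_x − T·cos49° = 0 → A_x = 46.9777 × 0.656059 = 30.82 kN.
ΣF_y = 0: A_y + T·sin49° − 20 − 35 = 0 → A_y = 55 − 46.9777 × 0.75471 = 19.55 kN.

T = 46.98 kN, A_x = 30.82 kN, A_y = 19.55 kN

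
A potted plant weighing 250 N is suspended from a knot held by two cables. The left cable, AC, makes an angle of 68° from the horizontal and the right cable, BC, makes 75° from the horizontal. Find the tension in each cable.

ΣF_x = 0: −T_AC·cos68° + T_BC·cos75° = 0 → T_BC = 1.44737·T_AC.
ΣF_y = 0: T_AC·sin68° + T_BC·sin75° = 250.
Substitute: T_AC·(0.927184 + 1.44737·0.965926) = 250 → T_AC = 107.516 ≈ 107.5 N.
Then T_BC = 1.44737 × 107.516 = 155.6 N.

T_AC = 107.5 N, T_BC = 155.6 N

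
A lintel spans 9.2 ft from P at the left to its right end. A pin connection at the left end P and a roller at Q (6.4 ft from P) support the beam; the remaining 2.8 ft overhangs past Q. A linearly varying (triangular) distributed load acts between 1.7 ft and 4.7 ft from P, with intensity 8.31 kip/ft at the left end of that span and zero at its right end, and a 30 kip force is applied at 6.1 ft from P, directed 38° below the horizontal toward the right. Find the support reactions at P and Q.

P_x = -23.64 kip, P_y = 8.072 kip, Q_y = 22.86 kip

Resultant of the triangular load: ½ × 8.31 × 3 = 12.465 kip, acting at 2.7 ft from P (one-third of the span from the peak).
ΣM about P: Q_y·6.4 − (½·8.31·3)·2.7 − 30·sin38°·6.1 = 0 → Q_y = 146.322/6.4 = 22.8628 ≈ 22.86 kip.
ΣF_y = 0: P_y + 22.8628 − ½·8.31·3 − 30·sin38° = 0 → P_y = 8.072 kip.
ΣF_x = 0: P_x + 30·cos38° = 0 → P_x = -23.64 kip.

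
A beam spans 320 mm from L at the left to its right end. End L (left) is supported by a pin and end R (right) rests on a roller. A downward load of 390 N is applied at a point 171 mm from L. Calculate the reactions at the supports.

Taking moments about L: R_y·320 − 390·171 = 0 → R_y = 66690/320 = 208.406 ≈ 208.4 N.
ΣF_y = 0: L_y + 208.406 − 390 = 0 → L_y = 181.6 N.
ΣF_x = 0: no horizontal applied forces, so L_x = 0.

L_x = 0, L_y = 181.6 N, R_y = 208.4 N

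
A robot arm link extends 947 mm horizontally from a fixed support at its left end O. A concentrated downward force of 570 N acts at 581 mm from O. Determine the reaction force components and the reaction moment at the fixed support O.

ΣF_x = 0: O_x = 0.
ΣF_y = 0: O_y − 570 = 0 → O_y = 570.0 N.
ΣM about O: M_O − 570·581 = 0 → M_O = 331200 N·mm.

O_x = 0, O_y = 570.0 N, M_O = 331200 N·mm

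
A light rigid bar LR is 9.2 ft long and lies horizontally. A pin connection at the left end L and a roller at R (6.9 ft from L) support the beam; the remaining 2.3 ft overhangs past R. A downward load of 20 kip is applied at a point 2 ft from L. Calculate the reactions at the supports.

Taking moments about L: R_y·6.9 − 20·2 = 0 → R_y = 40/6.9 = 5.7971 ≈ 5.797 kip.
ΣF_y = 0: L_y + 5.7971 − 20 = 0 → L_y = 14.20 kip.
ΣF_x = 0: no horizontal applied forces, so L_x = 0.

L_x = 0, L_y = 14.20 kip, R_y = 5.797 kip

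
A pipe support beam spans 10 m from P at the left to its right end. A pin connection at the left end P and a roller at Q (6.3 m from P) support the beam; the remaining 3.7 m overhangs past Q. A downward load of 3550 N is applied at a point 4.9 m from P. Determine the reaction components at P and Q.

ΣM about P: Q_y·6.3 − 3550·4.9 = 0 → Q_y = 17395/6.3 = 2761.11 ≈ 2761 N.
ΣF_y = 0: P_y + 2761.11 − 3550 = 0 → P_y = 788.9 N.
ΣF_x = 0: no horizontal applied forces, so P_x = 0.

P_x = 0, P_y = 788.9 N, Q_y = 2761 N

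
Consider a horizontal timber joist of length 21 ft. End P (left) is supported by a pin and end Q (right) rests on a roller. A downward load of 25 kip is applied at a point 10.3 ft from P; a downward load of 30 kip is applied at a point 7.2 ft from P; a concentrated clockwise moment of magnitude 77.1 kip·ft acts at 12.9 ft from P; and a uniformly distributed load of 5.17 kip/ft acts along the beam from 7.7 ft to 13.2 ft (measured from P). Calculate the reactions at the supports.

Resultant of the distributed load: 5.17 × 5.5 = 28.435 kip at 10.45 ft from P.
Moments about P: Q_y·21 − 25·10.3 − 30·7.2 − 77.1 − (5.17·5.5)·10.45 = 0 → Q_y = 847.74575/21 = 40.3688 ≈ 40.37 kip.
ΣF_y = 0: P_y + 40.3688 − 25 − 30 − 5.17·5.5 = 0 → P_y = 43.07 kip.
ΣF_x = 0: no horizontal applied forces, so P_x = 0.

P_x = 0, P_y = 43.07 kip, Q_y = 40.37 kip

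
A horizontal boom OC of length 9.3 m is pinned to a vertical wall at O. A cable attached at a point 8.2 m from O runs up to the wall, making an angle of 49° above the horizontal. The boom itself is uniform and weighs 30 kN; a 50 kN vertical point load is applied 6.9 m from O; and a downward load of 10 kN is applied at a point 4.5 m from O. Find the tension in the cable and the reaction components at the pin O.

ΣM about O: T·sin49°·8.2 − 30·4.65 − 50·6.9 − 10·4.5 = 0 → T = 529.5/(8.2·0.75471) = 85.5602 ≈ 85.56 kN.
ΣF_x = 0: O_x − T·cos49° = 0 → O_x = 85.5602 × 0.656059 = 56.13 kN.
ΣF_y = 0: O_y + T·sin49° − 30 − 50 − 10 = 0 → O_y = 90 − 85.5602 × 0.75471 = 25.43 kN.

T = 85.56 kN, O_x = 56.13 kN, O_y = 25.43 kN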